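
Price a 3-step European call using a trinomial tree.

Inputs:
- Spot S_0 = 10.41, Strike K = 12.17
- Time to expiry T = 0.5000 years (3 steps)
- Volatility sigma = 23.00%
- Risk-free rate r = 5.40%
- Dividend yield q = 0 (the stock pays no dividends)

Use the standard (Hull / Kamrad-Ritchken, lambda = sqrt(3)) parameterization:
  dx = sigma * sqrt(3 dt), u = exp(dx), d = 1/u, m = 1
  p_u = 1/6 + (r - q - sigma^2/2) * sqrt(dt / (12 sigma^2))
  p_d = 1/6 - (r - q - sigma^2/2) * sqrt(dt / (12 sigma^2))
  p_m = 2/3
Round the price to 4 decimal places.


dt = T/N = 0.166667; dx = sigma*sqrt(3*dt) = 0.162635
u = exp(dx) = 1.176607; d = 1/u = 0.849902
p_u = 0.180783, p_m = 0.666667, p_d = 0.152550
Discount per step: exp(-r*dt) = 0.991040
Stock lattice S(k, j) with j the centered position index:
  k=0: S(0,+0) = 10.4100
  k=1: S(1,-1) = 8.8475; S(1,+0) = 10.4100; S(1,+1) = 12.2485
  k=2: S(2,-2) = 7.5195; S(2,-1) = 8.8475; S(2,+0) = 10.4100; S(2,+1) = 12.2485; S(2,+2) = 14.4116
  k=3: S(3,-3) = 6.3908; S(3,-2) = 7.5195; S(3,-1) = 8.8475; S(3,+0) = 10.4100; S(3,+1) = 12.2485; S(3,+2) = 14.4116; S(3,+3) = 16.9568
Terminal payoffs V(N, j) = max(S_T - K, 0):
  V(3,-3) = 0.000000; V(3,-2) = 0.000000; V(3,-1) = 0.000000; V(3,+0) = 0.000000; V(3,+1) = 0.078475; V(3,+2) = 2.241637; V(3,+3) = 4.786828
Backward induction: V(k, j) = exp(-r*dt) * [p_u * V(k+1, j+1) + p_m * V(k+1, j) + p_d * V(k+1, j-1)]
  V(2,-2) = exp(-r*dt) * [p_u*0.000000 + p_m*0.000000 + p_d*0.000000] = 0.000000
  V(2,-1) = exp(-r*dt) * [p_u*0.000000 + p_m*0.000000 + p_d*0.000000] = 0.000000
  V(2,+0) = exp(-r*dt) * [p_u*0.078475 + p_m*0.000000 + p_d*0.000000] = 0.014060
  V(2,+1) = exp(-r*dt) * [p_u*2.241637 + p_m*0.078475 + p_d*0.000000] = 0.453467
  V(2,+2) = exp(-r*dt) * [p_u*4.786828 + p_m*2.241637 + p_d*0.078475] = 2.350524
  V(1,-1) = exp(-r*dt) * [p_u*0.014060 + p_m*0.000000 + p_d*0.000000] = 0.002519
  V(1,+0) = exp(-r*dt) * [p_u*0.453467 + p_m*0.014060 + p_d*0.000000] = 0.090534
  V(1,+1) = exp(-r*dt) * [p_u*2.350524 + p_m*0.453467 + p_d*0.014060] = 0.722856
  V(0,+0) = exp(-r*dt) * [p_u*0.722856 + p_m*0.090534 + p_d*0.002519] = 0.189706

Answer: Price = V(0,0) = 0.1897


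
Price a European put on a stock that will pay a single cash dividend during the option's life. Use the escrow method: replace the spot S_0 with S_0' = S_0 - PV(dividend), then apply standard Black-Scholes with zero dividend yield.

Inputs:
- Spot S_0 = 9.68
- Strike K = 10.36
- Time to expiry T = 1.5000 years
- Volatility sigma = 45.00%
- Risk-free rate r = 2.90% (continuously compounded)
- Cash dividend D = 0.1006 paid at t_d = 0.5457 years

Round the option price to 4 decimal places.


Answer: Price = 2.2900

Derivation:
PV(D) = D * exp(-r * t_d) = 0.1006 * 0.98429926 = 0.09902051
S_0' = S_0 - PV(D) = 9.6800 - 0.09902051 = 9.58097949
d1 = (ln(S_0'/K) + (r + sigma^2/2)*T) / (sigma*sqrt(T)) = 0.21265670
d2 = d1 - sigma*sqrt(T) = -0.33847849
exp(-rT) = 0.95743255
N(-d1) = 0.41579737; N(-d2) = 0.63249868
P = K * exp(-rT) * N(-d2) - S_0' * N(-d1) = 10.3600 * 0.95743255 * 0.63249868 - 9.58097949 * 0.41579737 = 2.2900


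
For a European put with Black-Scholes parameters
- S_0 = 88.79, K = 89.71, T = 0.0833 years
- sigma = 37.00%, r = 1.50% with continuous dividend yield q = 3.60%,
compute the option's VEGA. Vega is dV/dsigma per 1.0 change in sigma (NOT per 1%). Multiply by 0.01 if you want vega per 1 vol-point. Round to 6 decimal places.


Answer: Vega = 10.174781

Derivation:
d1 = -0.0595160842; d2 = -0.1663045199
phi(d1) = 0.3982363462; exp(-qT) = 0.9970056919; exp(-rT) = 0.9987512803
Vega = S * exp(-qT) * phi(d1) * sqrt(T) = 88.7900 * 0.9970056919 * 0.3982363462 * 0.2886173938 = 10.174781


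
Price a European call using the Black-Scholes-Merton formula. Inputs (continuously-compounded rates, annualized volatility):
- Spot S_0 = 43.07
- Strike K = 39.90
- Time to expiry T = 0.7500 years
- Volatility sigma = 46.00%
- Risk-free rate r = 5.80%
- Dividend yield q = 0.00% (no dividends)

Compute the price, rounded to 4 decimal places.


Answer: Price = 9.1343

Derivation:
d1 = (ln(S/K) + (r - q + 0.5*sigma^2) * T) / (sigma * sqrt(T)) = 0.50028750
d2 = d1 - sigma * sqrt(T) = 0.10191582
exp(-rT) = 0.95743255; exp(-qT) = 1.00000000
C = S_0 * exp(-qT) * N(d1) - K * exp(-rT) * N(d2)
N(d1) = 0.69156367; N(d2) = 0.54058825
C = 43.0700 * 1.00000000 * 0.69156367 - 39.9000 * 0.95743255 * 0.54058825 = 9.1343


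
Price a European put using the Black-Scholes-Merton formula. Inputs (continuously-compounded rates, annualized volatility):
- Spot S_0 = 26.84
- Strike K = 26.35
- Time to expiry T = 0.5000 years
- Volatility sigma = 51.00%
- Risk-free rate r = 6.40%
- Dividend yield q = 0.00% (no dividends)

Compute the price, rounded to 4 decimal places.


d1 = (ln(S/K) + (r - q + 0.5*sigma^2) * T) / (sigma * sqrt(T)) = 0.32013923
d2 = d1 - sigma * sqrt(T) = -0.04048523
exp(-rT) = 0.96850658; exp(-qT) = 1.00000000
P = K * exp(-rT) * N(-d2) - S_0 * exp(-qT) * N(-d1)
N(-d1) = 0.37443139; N(-d2) = 0.51614686
P = 26.3500 * 0.96850658 * 0.51614686 - 26.8400 * 1.00000000 * 0.37443139 = 3.1224

Answer: Price = 3.1224


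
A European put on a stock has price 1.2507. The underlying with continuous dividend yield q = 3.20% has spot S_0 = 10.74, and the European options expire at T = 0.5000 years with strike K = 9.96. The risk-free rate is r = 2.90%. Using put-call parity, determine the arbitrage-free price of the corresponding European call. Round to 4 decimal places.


Answer: Call price = 2.0036

Derivation:
Put-call parity: C - P = S_0 * exp(-qT) - K * exp(-rT).
S_0 * exp(-qT) = 10.7400 * 0.98412732 = 10.56952742
K * exp(-rT) = 9.9600 * 0.98560462 = 9.81662200
C = P + S*exp(-qT) - K*exp(-rT)
C = 1.2507 + 10.56952742 - 9.81662200 = 2.0036


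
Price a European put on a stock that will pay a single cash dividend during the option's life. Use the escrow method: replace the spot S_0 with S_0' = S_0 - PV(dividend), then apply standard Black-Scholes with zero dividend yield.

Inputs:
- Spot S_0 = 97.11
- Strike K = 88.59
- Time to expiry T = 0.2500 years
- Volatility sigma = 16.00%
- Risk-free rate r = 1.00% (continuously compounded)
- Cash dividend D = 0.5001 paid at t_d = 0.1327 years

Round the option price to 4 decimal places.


PV(D) = D * exp(-r * t_d) = 0.5001 * 0.99867388 = 0.49943681
S_0' = S_0 - PV(D) = 97.1100 - 0.49943681 = 96.61056319
d1 = (ln(S_0'/K) + (r + sigma^2/2)*T) / (sigma*sqrt(T)) = 1.15461376
d2 = d1 - sigma*sqrt(T) = 1.07461376
exp(-rT) = 0.99750312
N(-d1) = 0.12412432; N(-d2) = 0.14127384
P = K * exp(-rT) * N(-d2) - S_0' * N(-d1) = 88.5900 * 0.99750312 * 0.14127384 - 96.61056319 * 0.12412432 = 0.4925

Answer: Price = 0.4925


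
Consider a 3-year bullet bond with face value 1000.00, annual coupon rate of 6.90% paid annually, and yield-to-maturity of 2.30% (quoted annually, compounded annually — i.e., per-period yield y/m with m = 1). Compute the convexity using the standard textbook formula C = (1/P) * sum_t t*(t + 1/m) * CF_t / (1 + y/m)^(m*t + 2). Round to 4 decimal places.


Coupon per period c = face * coupon_rate / m = 69.000000
Periods per year m = 1; per-period yield y/m = 0.023000
Number of cashflows N = 3
Cashflows (t years, CF_t, discount factor 1/(1+y/m)^(m*t), PV):
  t = 1.0000: CF_t = 69.000000, DF = 0.977517, PV = 67.448680
  t = 2.0000: CF_t = 69.000000, DF = 0.955540, PV = 65.932239
  t = 3.0000: CF_t = 1069.000000, DF = 0.934056, PV = 998.506288
Price P = sum_t PV_t = 1131.887207
Convexity numerator sum_t t*(t + 1/m) * CF_t / (1+y/m)^(m*t + 2):
  t = 1.0000: term = 128.899783
  t = 2.0000: term = 378.005228
  t = 3.0000: term = 11449.348708
Convexity = (1/P) * sum = 11956.253719 / 1131.887207 = 10.563114

Answer: Convexity = 10.5631


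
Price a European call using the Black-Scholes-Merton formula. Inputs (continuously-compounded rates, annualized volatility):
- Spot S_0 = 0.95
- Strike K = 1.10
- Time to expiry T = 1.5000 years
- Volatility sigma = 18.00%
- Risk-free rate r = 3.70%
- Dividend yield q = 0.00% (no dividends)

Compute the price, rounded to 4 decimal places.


Answer: Price = 0.0494

Derivation:
d1 = (ln(S/K) + (r - q + 0.5*sigma^2) * T) / (sigma * sqrt(T)) = -0.30302671
d2 = d1 - sigma * sqrt(T) = -0.52348079
exp(-rT) = 0.94601202; exp(-qT) = 1.00000000
C = S_0 * exp(-qT) * N(d1) - K * exp(-rT) * N(d2)
N(d1) = 0.38093475; N(d2) = 0.30031986
C = 0.9500 * 1.00000000 * 0.38093475 - 1.1000 * 0.94601202 * 0.30031986 = 0.0494


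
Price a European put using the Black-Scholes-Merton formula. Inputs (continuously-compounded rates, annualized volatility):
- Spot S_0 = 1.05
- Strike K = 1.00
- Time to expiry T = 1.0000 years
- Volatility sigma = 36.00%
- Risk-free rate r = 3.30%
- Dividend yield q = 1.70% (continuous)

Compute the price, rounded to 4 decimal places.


Answer: Price = 0.1127

Derivation:
d1 = (ln(S/K) + (r - q + 0.5*sigma^2) * T) / (sigma * sqrt(T)) = 0.35997268
d2 = d1 - sigma * sqrt(T) = -0.00002732
exp(-rT) = 0.96753856; exp(-qT) = 0.98314368
P = K * exp(-rT) * N(-d2) - S_0 * exp(-qT) * N(-d1)
N(-d1) = 0.35943378; N(-d2) = 0.50001090
P = 1.0000 * 0.96753856 * 0.50001090 - 1.0500 * 0.98314368 * 0.35943378 = 0.1127


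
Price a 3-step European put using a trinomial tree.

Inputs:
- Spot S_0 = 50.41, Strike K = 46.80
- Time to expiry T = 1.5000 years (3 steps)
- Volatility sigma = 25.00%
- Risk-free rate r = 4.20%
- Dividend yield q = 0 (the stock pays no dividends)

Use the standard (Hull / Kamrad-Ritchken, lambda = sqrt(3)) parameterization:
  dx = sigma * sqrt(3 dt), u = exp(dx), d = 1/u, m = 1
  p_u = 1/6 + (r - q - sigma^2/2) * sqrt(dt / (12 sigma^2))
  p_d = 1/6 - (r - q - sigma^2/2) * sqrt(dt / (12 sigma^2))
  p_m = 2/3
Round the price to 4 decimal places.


Answer: Price = V(0,0) = 3.0441

Derivation:
dt = T/N = 0.500000; dx = sigma*sqrt(3*dt) = 0.306186
u = exp(dx) = 1.358235; d = 1/u = 0.736250
p_u = 0.175444, p_m = 0.666667, p_d = 0.157889
Discount per step: exp(-r*dt) = 0.979219
Stock lattice S(k, j) with j the centered position index:
  k=0: S(0,+0) = 50.4100
  k=1: S(1,-1) = 37.1143; S(1,+0) = 50.4100; S(1,+1) = 68.4686
  k=2: S(2,-2) = 27.3254; S(2,-1) = 37.1143; S(2,+0) = 50.4100; S(2,+1) = 68.4686; S(2,+2) = 92.9965
  k=3: S(3,-3) = 20.1183; S(3,-2) = 27.3254; S(3,-1) = 37.1143; S(3,+0) = 50.4100; S(3,+1) = 68.4686; S(3,+2) = 92.9965; S(3,+3) = 126.3111
Terminal payoffs V(N, j) = max(K - S_T, 0):
  V(3,-3) = 26.681679; V(3,-2) = 19.474587; V(3,-1) = 9.685663; V(3,+0) = 0.000000; V(3,+1) = 0.000000; V(3,+2) = 0.000000; V(3,+3) = 0.000000
Backward induction: V(k, j) = exp(-r*dt) * [p_u * V(k+1, j+1) + p_m * V(k+1, j) + p_d * V(k+1, j-1)]
  V(2,-2) = exp(-r*dt) * [p_u*9.685663 + p_m*19.474587 + p_d*26.681679] = 18.502442
  V(2,-1) = exp(-r*dt) * [p_u*0.000000 + p_m*9.685663 + p_d*19.474587] = 9.333854
  V(2,+0) = exp(-r*dt) * [p_u*0.000000 + p_m*0.000000 + p_d*9.685663] = 1.497483
  V(2,+1) = exp(-r*dt) * [p_u*0.000000 + p_m*0.000000 + p_d*0.000000] = 0.000000
  V(2,+2) = exp(-r*dt) * [p_u*0.000000 + p_m*0.000000 + p_d*0.000000] = 0.000000
  V(1,-1) = exp(-r*dt) * [p_u*1.497483 + p_m*9.333854 + p_d*18.502442] = 9.211153
  V(1,+0) = exp(-r*dt) * [p_u*0.000000 + p_m*1.497483 + p_d*9.333854] = 2.420667
  V(1,+1) = exp(-r*dt) * [p_u*0.000000 + p_m*0.000000 + p_d*1.497483] = 0.231523
  V(0,+0) = exp(-r*dt) * [p_u*0.231523 + p_m*2.420667 + p_d*9.211153] = 3.044137


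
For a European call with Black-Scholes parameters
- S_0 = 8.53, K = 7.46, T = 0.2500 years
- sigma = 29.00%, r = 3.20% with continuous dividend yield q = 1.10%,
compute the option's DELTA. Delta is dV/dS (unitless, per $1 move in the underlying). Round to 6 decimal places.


Answer: Delta = 0.846884

Derivation:
d1 = 1.0330789468; d2 = 0.8880789468
phi(d1) = 0.2339694826; exp(-qT) = 0.9972537778; exp(-rT) = 0.9920319148
N(d1) = 0.8492165226
Delta = exp(-qT) * N(d1) = 0.9972537778 * 0.8492165226 = 0.846884


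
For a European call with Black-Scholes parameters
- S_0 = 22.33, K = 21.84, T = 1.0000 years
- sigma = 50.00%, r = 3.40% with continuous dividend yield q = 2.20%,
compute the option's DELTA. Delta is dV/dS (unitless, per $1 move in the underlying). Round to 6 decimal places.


d1 = 0.3183758300; d2 = -0.1816241700
phi(d1) = 0.3792270724; exp(-qT) = 0.9782402351; exp(-rT) = 0.9665715046
N(d1) = 0.6249000650
Delta = exp(-qT) * N(d1) = 0.9782402351 * 0.6249000650 = 0.611302

Answer: Delta = 0.611302


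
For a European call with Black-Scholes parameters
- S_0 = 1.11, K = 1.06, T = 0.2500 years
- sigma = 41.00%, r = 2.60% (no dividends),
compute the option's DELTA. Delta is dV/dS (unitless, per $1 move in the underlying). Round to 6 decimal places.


Answer: Delta = 0.640218

Derivation:
d1 = 0.3590419863; d2 = 0.1540419863
phi(d1) = 0.3740394121; exp(-qT) = 1.0000000000; exp(-rT) = 0.9935210793
N(d1) = 0.6402181600
Delta = exp(-qT) * N(d1) = 1.0000000000 * 0.6402181600 = 0.640218


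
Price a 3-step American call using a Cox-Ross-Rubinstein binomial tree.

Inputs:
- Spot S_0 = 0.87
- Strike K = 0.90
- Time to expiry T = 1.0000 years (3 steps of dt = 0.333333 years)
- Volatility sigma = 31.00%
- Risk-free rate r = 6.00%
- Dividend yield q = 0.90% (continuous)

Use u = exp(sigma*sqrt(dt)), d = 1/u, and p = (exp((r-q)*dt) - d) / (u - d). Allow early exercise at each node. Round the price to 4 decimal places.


Answer: Price = V(0,0) = 0.1204

Derivation:
dt = T/N = 0.333333
u = exp(sigma*sqrt(dt)) = 1.195995; d = 1/u = 0.836124
p = (exp((r-q)*dt) - d) / (u - d) = 0.503017
Discount per step: exp(-r*dt) = 0.980199
Stock lattice S(k, i) with i counting down-moves:
  k=0: S(0,0) = 0.8700
  k=1: S(1,0) = 1.0405; S(1,1) = 0.7274
  k=2: S(2,0) = 1.2445; S(2,1) = 0.8700; S(2,2) = 0.6082
  k=3: S(3,0) = 1.4884; S(3,1) = 1.0405; S(3,2) = 0.7274; S(3,3) = 0.5085
Terminal payoffs V(N, i) = max(S_T - K, 0):
  V(3,0) = 0.588358; V(3,1) = 0.140516; V(3,2) = 0.000000; V(3,3) = 0.000000
Backward induction: V(k, i) = exp(-r*dt) * [p * V(k+1, i) + (1-p) * V(k+1, i+1)]; then take max(V_cont, immediate exercise) for American.
  V(2,0) = exp(-r*dt) * [p*0.588358 + (1-p)*0.140516] = 0.358545; exercise = 0.344452; V(2,0) = max -> 0.358545
  V(2,1) = exp(-r*dt) * [p*0.140516 + (1-p)*0.000000] = 0.069282; exercise = 0.000000; V(2,1) = max -> 0.069282
  V(2,2) = exp(-r*dt) * [p*0.000000 + (1-p)*0.000000] = 0.000000; exercise = 0.000000; V(2,2) = max -> 0.000000
  V(1,0) = exp(-r*dt) * [p*0.358545 + (1-p)*0.069282] = 0.210533; exercise = 0.140516; V(1,0) = max -> 0.210533
  V(1,1) = exp(-r*dt) * [p*0.069282 + (1-p)*0.000000] = 0.034160; exercise = 0.000000; V(1,1) = max -> 0.034160
  V(0,0) = exp(-r*dt) * [p*0.210533 + (1-p)*0.034160] = 0.120446; exercise = 0.000000; V(0,0) = max -> 0.120446


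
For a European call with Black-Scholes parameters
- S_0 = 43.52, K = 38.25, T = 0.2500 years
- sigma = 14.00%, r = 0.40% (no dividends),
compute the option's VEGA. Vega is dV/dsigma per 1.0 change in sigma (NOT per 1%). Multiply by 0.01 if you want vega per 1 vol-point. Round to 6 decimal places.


Answer: Vega = 1.446215

Derivation:
d1 = 1.8932434611; d2 = 1.8232434611
phi(d1) = 0.0664620657; exp(-qT) = 1.0000000000; exp(-rT) = 0.9990004998
Vega = S * exp(-qT) * phi(d1) * sqrt(T) = 43.5200 * 1.0000000000 * 0.0664620657 * 0.5000000000 = 1.446215


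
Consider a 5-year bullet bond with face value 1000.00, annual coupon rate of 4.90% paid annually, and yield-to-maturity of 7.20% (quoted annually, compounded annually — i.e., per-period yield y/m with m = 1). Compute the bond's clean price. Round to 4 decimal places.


Answer: Price = 906.1983

Derivation:
Coupon per period c = face * coupon_rate / m = 49.000000
Periods per year m = 1; per-period yield y/m = 0.072000
Number of cashflows N = 5
Cashflows (t years, CF_t, discount factor 1/(1+y/m)^(m*t), PV):
  t = 1.0000: CF_t = 49.000000, DF = 0.932836, PV = 45.708955
  t = 2.0000: CF_t = 49.000000, DF = 0.870183, PV = 42.638951
  t = 3.0000: CF_t = 49.000000, DF = 0.811738, PV = 39.775141
  t = 4.0000: CF_t = 49.000000, DF = 0.757218, PV = 37.103676
  t = 5.0000: CF_t = 1049.000000, DF = 0.706360, PV = 740.971598
Price P = sum_t PV_t = 906.198321


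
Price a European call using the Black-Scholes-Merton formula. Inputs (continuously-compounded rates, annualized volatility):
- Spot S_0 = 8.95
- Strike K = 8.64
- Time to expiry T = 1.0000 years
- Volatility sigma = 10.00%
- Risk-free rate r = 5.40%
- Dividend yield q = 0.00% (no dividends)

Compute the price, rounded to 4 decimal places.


d1 = (ln(S/K) + (r - q + 0.5*sigma^2) * T) / (sigma * sqrt(T)) = 0.94250949
d2 = d1 - sigma * sqrt(T) = 0.84250949
exp(-rT) = 0.94743211; exp(-qT) = 1.00000000
C = S_0 * exp(-qT) * N(d1) - K * exp(-rT) * N(d2)
N(d1) = 0.82703407; N(d2) = 0.80024859
C = 8.9500 * 1.00000000 * 0.82703407 - 8.6400 * 0.94743211 * 0.80024859 = 0.8513

Answer: Price = 0.8513


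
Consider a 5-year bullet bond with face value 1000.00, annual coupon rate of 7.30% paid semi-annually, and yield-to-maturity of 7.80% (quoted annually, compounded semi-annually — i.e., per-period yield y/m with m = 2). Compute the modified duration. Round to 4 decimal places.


Answer: Modified duration = 4.1086

Derivation:
Coupon per period c = face * coupon_rate / m = 36.500000
Periods per year m = 2; per-period yield y/m = 0.039000
Number of cashflows N = 10
Cashflows (t years, CF_t, discount factor 1/(1+y/m)^(m*t), PV):
  t = 0.5000: CF_t = 36.500000, DF = 0.962464, PV = 35.129933
  t = 1.0000: CF_t = 36.500000, DF = 0.926337, PV = 33.811292
  t = 1.5000: CF_t = 36.500000, DF = 0.891566, PV = 32.542148
  t = 2.0000: CF_t = 36.500000, DF = 0.858100, PV = 31.320643
  t = 2.5000: CF_t = 36.500000, DF = 0.825890, PV = 30.144989
  t = 3.0000: CF_t = 36.500000, DF = 0.794889, PV = 29.013464
  t = 3.5000: CF_t = 36.500000, DF = 0.765052, PV = 27.924412
  t = 4.0000: CF_t = 36.500000, DF = 0.736335, PV = 26.876238
  t = 4.5000: CF_t = 36.500000, DF = 0.708696, PV = 25.867409
  t = 5.0000: CF_t = 1036.500000, DF = 0.682094, PV = 706.990911
Price P = sum_t PV_t = 979.621440
First compute Macaulay numerator sum_t t * PV_t:
  t * PV_t at t = 0.5000: 17.564966
  t * PV_t at t = 1.0000: 33.811292
  t * PV_t at t = 1.5000: 48.813223
  t * PV_t at t = 2.0000: 62.641287
  t * PV_t at t = 2.5000: 75.362472
  t * PV_t at t = 3.0000: 87.040391
  t * PV_t at t = 3.5000: 97.735441
  t * PV_t at t = 4.0000: 107.504953
  t * PV_t at t = 4.5000: 116.403342
  t * PV_t at t = 5.0000: 3534.954557
Macaulay duration D = 4181.831925 / 979.621440 = 4.268824
Modified duration = D / (1 + y/m) = 4.268824 / (1 + 0.039000) = 4.108589


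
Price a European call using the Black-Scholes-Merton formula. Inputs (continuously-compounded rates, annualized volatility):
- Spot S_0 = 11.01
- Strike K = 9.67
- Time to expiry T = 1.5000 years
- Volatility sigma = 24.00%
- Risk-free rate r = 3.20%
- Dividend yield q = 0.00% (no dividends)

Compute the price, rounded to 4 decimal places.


d1 = (ln(S/K) + (r - q + 0.5*sigma^2) * T) / (sigma * sqrt(T)) = 0.75177440
d2 = d1 - sigma * sqrt(T) = 0.45783563
exp(-rT) = 0.95313379; exp(-qT) = 1.00000000
C = S_0 * exp(-qT) * N(d1) - K * exp(-rT) * N(d2)
N(d1) = 0.77390663; N(d2) = 0.67646473
C = 11.0100 * 1.00000000 * 0.77390663 - 9.6700 * 0.95313379 * 0.67646473 = 2.2859

Answer: Price = 2.2859


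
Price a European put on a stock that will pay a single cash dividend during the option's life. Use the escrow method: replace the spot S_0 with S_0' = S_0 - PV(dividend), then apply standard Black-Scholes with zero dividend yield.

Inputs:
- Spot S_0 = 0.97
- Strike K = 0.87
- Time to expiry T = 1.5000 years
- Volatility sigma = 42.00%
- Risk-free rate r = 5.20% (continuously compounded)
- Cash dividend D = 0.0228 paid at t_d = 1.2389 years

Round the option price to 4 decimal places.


Answer: Price = 0.1148

Derivation:
PV(D) = D * exp(-r * t_d) = 0.0228 * 0.93760849 = 0.02137747
S_0' = S_0 - PV(D) = 0.9700 - 0.02137747 = 0.94862253
d1 = (ln(S_0'/K) + (r + sigma^2/2)*T) / (sigma*sqrt(T)) = 0.57702542
d2 = d1 - sigma*sqrt(T) = 0.06263257
exp(-rT) = 0.92496443
N(-d1) = 0.28196114; N(-d2) = 0.47502954
P = K * exp(-rT) * N(-d2) - S_0' * N(-d1) = 0.8700 * 0.92496443 * 0.47502954 - 0.94862253 * 0.28196114 = 0.1148


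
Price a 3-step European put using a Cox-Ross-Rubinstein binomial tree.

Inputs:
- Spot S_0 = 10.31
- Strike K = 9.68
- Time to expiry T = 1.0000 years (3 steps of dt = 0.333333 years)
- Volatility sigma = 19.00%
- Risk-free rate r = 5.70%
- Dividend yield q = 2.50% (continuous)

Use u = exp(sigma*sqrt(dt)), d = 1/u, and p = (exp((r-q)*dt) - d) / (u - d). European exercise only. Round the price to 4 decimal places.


dt = T/N = 0.333333
u = exp(sigma*sqrt(dt)) = 1.115939; d = 1/u = 0.896106
p = (exp((r-q)*dt) - d) / (u - d) = 0.521385
Discount per step: exp(-r*dt) = 0.981179
Stock lattice S(k, i) with i counting down-moves:
  k=0: S(0,0) = 10.3100
  k=1: S(1,0) = 11.5053; S(1,1) = 9.2389
  k=2: S(2,0) = 12.8393; S(2,1) = 10.3100; S(2,2) = 8.2790
  k=3: S(3,0) = 14.3278; S(3,1) = 11.5053; S(3,2) = 9.2389; S(3,3) = 7.4189
Terminal payoffs V(N, i) = max(K - S_T, 0):
  V(3,0) = 0.000000; V(3,1) = 0.000000; V(3,2) = 0.441147; V(3,3) = 2.261146
Backward induction: V(k, i) = exp(-r*dt) * [p * V(k+1, i) + (1-p) * V(k+1, i+1)].
  V(2,0) = exp(-r*dt) * [p*0.000000 + (1-p)*0.000000] = 0.000000
  V(2,1) = exp(-r*dt) * [p*0.000000 + (1-p)*0.441147] = 0.207166
  V(2,2) = exp(-r*dt) * [p*0.441147 + (1-p)*2.261146] = 1.287529
  V(1,0) = exp(-r*dt) * [p*0.000000 + (1-p)*0.207166] = 0.097287
  V(1,1) = exp(-r*dt) * [p*0.207166 + (1-p)*1.287529] = 0.710614
  V(0,0) = exp(-r*dt) * [p*0.097287 + (1-p)*0.710614] = 0.383479

Answer: Price = V(0,0) = 0.3835


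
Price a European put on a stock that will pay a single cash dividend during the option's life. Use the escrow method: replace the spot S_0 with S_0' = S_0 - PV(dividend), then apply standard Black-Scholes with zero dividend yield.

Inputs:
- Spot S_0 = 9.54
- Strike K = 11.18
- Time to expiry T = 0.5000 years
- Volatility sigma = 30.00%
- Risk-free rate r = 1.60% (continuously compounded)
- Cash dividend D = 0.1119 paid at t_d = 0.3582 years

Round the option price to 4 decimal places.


PV(D) = D * exp(-r * t_d) = 0.1119 * 0.99428519 = 0.11126051
S_0' = S_0 - PV(D) = 9.5400 - 0.11126051 = 9.42873949
d1 = (ln(S_0'/K) + (r + sigma^2/2)*T) / (sigma*sqrt(T)) = -0.65932546
d2 = d1 - sigma*sqrt(T) = -0.87145749
exp(-rT) = 0.99203191
N(-d1) = 0.74515660; N(-d2) = 0.80824780
P = K * exp(-rT) * N(-d2) - S_0' * N(-d1) = 11.1800 * 0.99203191 * 0.80824780 - 9.42873949 * 0.74515660 = 1.9383

Answer: Price = 1.9383


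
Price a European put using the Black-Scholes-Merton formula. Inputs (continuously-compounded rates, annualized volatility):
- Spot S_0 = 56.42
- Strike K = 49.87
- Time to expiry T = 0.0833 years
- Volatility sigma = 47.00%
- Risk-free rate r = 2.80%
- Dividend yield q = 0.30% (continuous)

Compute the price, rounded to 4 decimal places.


d1 = (ln(S/K) + (r - q + 0.5*sigma^2) * T) / (sigma * sqrt(T)) = 0.99290009
d2 = d1 - sigma * sqrt(T) = 0.85724991
exp(-rT) = 0.99767032; exp(-qT) = 0.99975013
P = K * exp(-rT) * N(-d2) - S_0 * exp(-qT) * N(-d1)
N(-d1) = 0.16037932; N(-d2) = 0.19565339
P = 49.8700 * 0.99767032 * 0.19565339 - 56.4200 * 0.99975013 * 0.16037932 = 0.6882

Answer: Price = 0.6882


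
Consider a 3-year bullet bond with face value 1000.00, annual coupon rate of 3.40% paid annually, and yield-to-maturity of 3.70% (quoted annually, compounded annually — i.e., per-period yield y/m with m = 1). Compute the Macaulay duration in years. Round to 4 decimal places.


Answer: Macaulay duration = 2.9020 years

Derivation:
Coupon per period c = face * coupon_rate / m = 34.000000
Periods per year m = 1; per-period yield y/m = 0.037000
Number of cashflows N = 3
Cashflows (t years, CF_t, discount factor 1/(1+y/m)^(m*t), PV):
  t = 1.0000: CF_t = 34.000000, DF = 0.964320, PV = 32.786885
  t = 2.0000: CF_t = 34.000000, DF = 0.929913, PV = 31.617054
  t = 3.0000: CF_t = 1034.000000, DF = 0.896734, PV = 927.223157
Price P = sum_t PV_t = 991.627097
Macaulay numerator sum_t t * PV_t:
  t * PV_t at t = 1.0000: 32.786885
  t * PV_t at t = 2.0000: 63.234108
  t * PV_t at t = 3.0000: 2781.669472
Macaulay duration D = (sum_t t * PV_t) / P = 2877.690466 / 991.627097 = 2.901989


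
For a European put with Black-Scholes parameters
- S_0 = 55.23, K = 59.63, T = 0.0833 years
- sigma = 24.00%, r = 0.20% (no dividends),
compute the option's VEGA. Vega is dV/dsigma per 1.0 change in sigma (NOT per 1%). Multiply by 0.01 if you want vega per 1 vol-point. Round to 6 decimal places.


Answer: Vega = 3.589198

Derivation:
d1 = -1.0695659261; d2 = -1.1388341006
phi(d1) = 0.2251644695; exp(-qT) = 1.0000000000; exp(-rT) = 0.9998334139
Vega = S * exp(-qT) * phi(d1) * sqrt(T) = 55.2300 * 1.0000000000 * 0.2251644695 * 0.2886173938 = 3.589198


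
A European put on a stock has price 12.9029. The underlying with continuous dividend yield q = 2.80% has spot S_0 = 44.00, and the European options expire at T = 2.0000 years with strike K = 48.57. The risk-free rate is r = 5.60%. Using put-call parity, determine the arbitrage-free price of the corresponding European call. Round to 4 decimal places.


Answer: Call price = 11.0829

Derivation:
Put-call parity: C - P = S_0 * exp(-qT) - K * exp(-rT).
S_0 * exp(-qT) = 44.0000 * 0.94553914 = 41.60372198
K * exp(-rT) = 48.5700 * 0.89404426 = 43.42372959
C = P + S*exp(-qT) - K*exp(-rT)
C = 12.9029 + 41.60372198 - 43.42372959 = 11.0829


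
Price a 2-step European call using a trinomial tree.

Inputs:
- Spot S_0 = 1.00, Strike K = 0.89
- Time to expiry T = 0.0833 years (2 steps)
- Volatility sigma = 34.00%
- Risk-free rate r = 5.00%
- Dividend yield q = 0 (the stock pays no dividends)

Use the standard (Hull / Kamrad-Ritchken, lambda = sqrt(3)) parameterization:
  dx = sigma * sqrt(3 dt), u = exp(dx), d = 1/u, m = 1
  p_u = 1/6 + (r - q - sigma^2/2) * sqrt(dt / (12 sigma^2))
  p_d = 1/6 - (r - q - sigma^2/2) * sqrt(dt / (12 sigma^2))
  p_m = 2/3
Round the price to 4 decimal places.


Answer: Price = V(0,0) = 0.1173

Derivation:
dt = T/N = 0.041650; dx = sigma*sqrt(3*dt) = 0.120184
u = exp(dx) = 1.127704; d = 1/u = 0.886757
p_u = 0.165315, p_m = 0.666667, p_d = 0.168018
Discount per step: exp(-r*dt) = 0.997920
Stock lattice S(k, j) with j the centered position index:
  k=0: S(0,+0) = 1.0000
  k=1: S(1,-1) = 0.8868; S(1,+0) = 1.0000; S(1,+1) = 1.1277
  k=2: S(2,-2) = 0.7863; S(2,-1) = 0.8868; S(2,+0) = 1.0000; S(2,+1) = 1.1277; S(2,+2) = 1.2717
Terminal payoffs V(N, j) = max(S_T - K, 0):
  V(2,-2) = 0.000000; V(2,-1) = 0.000000; V(2,+0) = 0.110000; V(2,+1) = 0.237704; V(2,+2) = 0.381717
Backward induction: V(k, j) = exp(-r*dt) * [p_u * V(k+1, j+1) + p_m * V(k+1, j) + p_d * V(k+1, j-1)]
  V(1,-1) = exp(-r*dt) * [p_u*0.110000 + p_m*0.000000 + p_d*0.000000] = 0.018147
  V(1,+0) = exp(-r*dt) * [p_u*0.237704 + p_m*0.110000 + p_d*0.000000] = 0.112395
  V(1,+1) = exp(-r*dt) * [p_u*0.381717 + p_m*0.237704 + p_d*0.110000] = 0.239556
  V(0,+0) = exp(-r*dt) * [p_u*0.239556 + p_m*0.112395 + p_d*0.018147] = 0.117337


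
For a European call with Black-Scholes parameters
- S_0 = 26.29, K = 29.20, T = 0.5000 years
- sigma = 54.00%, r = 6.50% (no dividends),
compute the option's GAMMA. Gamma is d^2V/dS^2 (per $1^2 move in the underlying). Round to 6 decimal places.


d1 = 0.0010997592; d2 = -0.3807379027
phi(d1) = 0.3989420391; exp(-qT) = 1.0000000000; exp(-rT) = 0.9680224498
Gamma = exp(-qT) * phi(d1) / (S * sigma * sqrt(T)) = 1.0000000000 * 0.3989420391 / (26.2900 * 0.5400 * 0.7071067812) = 0.039741

Answer: Gamma = 0.039741


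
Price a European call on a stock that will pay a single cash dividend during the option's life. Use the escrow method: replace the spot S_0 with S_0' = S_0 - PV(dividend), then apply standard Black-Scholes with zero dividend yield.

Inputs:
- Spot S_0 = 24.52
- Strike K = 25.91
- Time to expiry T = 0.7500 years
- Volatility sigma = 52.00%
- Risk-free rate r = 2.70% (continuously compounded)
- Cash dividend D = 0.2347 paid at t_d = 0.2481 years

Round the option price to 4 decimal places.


PV(D) = D * exp(-r * t_d) = 0.2347 * 0.99332369 = 0.23313307
S_0' = S_0 - PV(D) = 24.5200 - 0.23313307 = 24.28686693
d1 = (ln(S_0'/K) + (r + sigma^2/2)*T) / (sigma*sqrt(T)) = 0.12647691
d2 = d1 - sigma*sqrt(T) = -0.32385630
exp(-rT) = 0.97995365
N(d1) = 0.55032279; N(d2) = 0.37302342
C = S_0' * N(d1) - K * exp(-rT) * N(d2) = 24.28686693 * 0.55032279 - 25.9100 * 0.97995365 * 0.37302342 = 3.8943

Answer: Price = 3.8943


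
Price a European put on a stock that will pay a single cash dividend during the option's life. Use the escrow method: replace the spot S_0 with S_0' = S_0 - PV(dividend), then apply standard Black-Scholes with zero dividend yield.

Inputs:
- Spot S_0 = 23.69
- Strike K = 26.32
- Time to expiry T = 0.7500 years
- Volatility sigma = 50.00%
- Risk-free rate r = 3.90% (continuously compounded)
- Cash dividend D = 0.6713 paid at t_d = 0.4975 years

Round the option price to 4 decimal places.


Answer: Price = 5.5475

Derivation:
PV(D) = D * exp(-r * t_d) = 0.6713 * 0.98078452 = 0.65840065
S_0' = S_0 - PV(D) = 23.6900 - 0.65840065 = 23.03159935
d1 = (ln(S_0'/K) + (r + sigma^2/2)*T) / (sigma*sqrt(T)) = -0.02416084
d2 = d1 - sigma*sqrt(T) = -0.45717354
exp(-rT) = 0.97117364
N(-d1) = 0.50963784; N(-d2) = 0.67622684
P = K * exp(-rT) * N(-d2) - S_0' * N(-d1) = 26.3200 * 0.97117364 * 0.67622684 - 23.03159935 * 0.50963784 = 5.5475


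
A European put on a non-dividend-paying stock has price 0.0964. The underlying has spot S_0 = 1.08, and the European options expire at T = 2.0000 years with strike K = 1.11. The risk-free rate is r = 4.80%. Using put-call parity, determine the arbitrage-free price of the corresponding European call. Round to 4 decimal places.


Answer: Call price = 0.1680

Derivation:
Put-call parity: C - P = S_0 * exp(-qT) - K * exp(-rT).
S_0 * exp(-qT) = 1.0800 * 1.00000000 = 1.08000000
K * exp(-rT) = 1.1100 * 0.90846402 = 1.00839506
C = P + S*exp(-qT) - K*exp(-rT)
C = 0.0964 + 1.08000000 - 1.00839506 = 0.1680


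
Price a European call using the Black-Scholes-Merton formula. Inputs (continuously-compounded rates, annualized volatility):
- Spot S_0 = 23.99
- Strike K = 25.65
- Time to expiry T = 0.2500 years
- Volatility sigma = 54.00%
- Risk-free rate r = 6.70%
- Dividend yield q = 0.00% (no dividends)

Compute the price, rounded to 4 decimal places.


d1 = (ln(S/K) + (r - q + 0.5*sigma^2) * T) / (sigma * sqrt(T)) = -0.05076480
d2 = d1 - sigma * sqrt(T) = -0.32076480
exp(-rT) = 0.98338950; exp(-qT) = 1.00000000
C = S_0 * exp(-qT) * N(d1) - K * exp(-rT) * N(d2)
N(d1) = 0.47975647; N(d2) = 0.37419432
C = 23.9900 * 1.00000000 * 0.47975647 - 25.6500 * 0.98338950 * 0.37419432 = 2.0707

Answer: Price = 2.0707


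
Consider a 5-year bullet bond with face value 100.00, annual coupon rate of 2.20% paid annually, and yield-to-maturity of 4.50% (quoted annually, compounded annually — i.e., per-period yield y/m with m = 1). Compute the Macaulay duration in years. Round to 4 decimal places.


Answer: Macaulay duration = 4.7757 years

Derivation:
Coupon per period c = face * coupon_rate / m = 2.200000
Periods per year m = 1; per-period yield y/m = 0.045000
Number of cashflows N = 5
Cashflows (t years, CF_t, discount factor 1/(1+y/m)^(m*t), PV):
  t = 1.0000: CF_t = 2.200000, DF = 0.956938, PV = 2.105263
  t = 2.0000: CF_t = 2.200000, DF = 0.915730, PV = 2.014606
  t = 3.0000: CF_t = 2.200000, DF = 0.876297, PV = 1.927853
  t = 4.0000: CF_t = 2.200000, DF = 0.838561, PV = 1.844835
  t = 5.0000: CF_t = 102.200000, DF = 0.802451, PV = 82.010497
Price P = sum_t PV_t = 89.903053
Macaulay numerator sum_t t * PV_t:
  t * PV_t at t = 1.0000: 2.105263
  t * PV_t at t = 2.0000: 4.029212
  t * PV_t at t = 3.0000: 5.783558
  t * PV_t at t = 4.0000: 7.379340
  t * PV_t at t = 5.0000: 410.052485
Macaulay duration D = (sum_t t * PV_t) / P = 429.349857 / 89.903053 = 4.775698


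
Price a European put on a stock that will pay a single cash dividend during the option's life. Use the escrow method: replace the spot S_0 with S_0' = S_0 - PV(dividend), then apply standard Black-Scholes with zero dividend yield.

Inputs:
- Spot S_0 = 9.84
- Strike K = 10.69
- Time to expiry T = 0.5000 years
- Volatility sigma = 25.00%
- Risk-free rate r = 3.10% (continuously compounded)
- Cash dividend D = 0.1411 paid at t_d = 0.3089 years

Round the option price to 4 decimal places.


Answer: Price = 1.1994

Derivation:
PV(D) = D * exp(-r * t_d) = 0.1411 * 0.99046980 = 0.13975529
S_0' = S_0 - PV(D) = 9.8400 - 0.13975529 = 9.70024471
d1 = (ln(S_0'/K) + (r + sigma^2/2)*T) / (sigma*sqrt(T)) = -0.37353686
d2 = d1 - sigma*sqrt(T) = -0.55031356
exp(-rT) = 0.98461951
N(-d1) = 0.64562554; N(-d2) = 0.70894784
P = K * exp(-rT) * N(-d2) - S_0' * N(-d1) = 10.6900 * 0.98461951 * 0.70894784 - 9.70024471 * 0.64562554 = 1.1994


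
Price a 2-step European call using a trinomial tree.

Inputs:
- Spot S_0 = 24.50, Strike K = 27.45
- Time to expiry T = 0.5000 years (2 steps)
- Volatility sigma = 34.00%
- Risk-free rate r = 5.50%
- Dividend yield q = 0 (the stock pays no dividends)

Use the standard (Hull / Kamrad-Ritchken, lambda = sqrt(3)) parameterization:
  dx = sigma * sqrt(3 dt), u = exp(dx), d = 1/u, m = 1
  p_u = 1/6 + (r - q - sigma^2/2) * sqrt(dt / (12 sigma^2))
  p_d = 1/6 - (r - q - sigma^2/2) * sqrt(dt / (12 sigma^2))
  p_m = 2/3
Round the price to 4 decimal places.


Answer: Price = V(0,0) = 1.6122

Derivation:
dt = T/N = 0.250000; dx = sigma*sqrt(3*dt) = 0.294449
u = exp(dx) = 1.342386; d = 1/u = 0.744942
p_u = 0.165478, p_m = 0.666667, p_d = 0.167855
Discount per step: exp(-r*dt) = 0.986344
Stock lattice S(k, j) with j the centered position index:
  k=0: S(0,+0) = 24.5000
  k=1: S(1,-1) = 18.2511; S(1,+0) = 24.5000; S(1,+1) = 32.8885
  k=2: S(2,-2) = 13.5960; S(2,-1) = 18.2511; S(2,+0) = 24.5000; S(2,+1) = 32.8885; S(2,+2) = 44.1490
Terminal payoffs V(N, j) = max(S_T - K, 0):
  V(2,-2) = 0.000000; V(2,-1) = 0.000000; V(2,+0) = 0.000000; V(2,+1) = 5.438457; V(2,+2) = 16.699005
Backward induction: V(k, j) = exp(-r*dt) * [p_u * V(k+1, j+1) + p_m * V(k+1, j) + p_d * V(k+1, j-1)]
  V(1,-1) = exp(-r*dt) * [p_u*0.000000 + p_m*0.000000 + p_d*0.000000] = 0.000000
  V(1,+0) = exp(-r*dt) * [p_u*5.438457 + p_m*0.000000 + p_d*0.000000] = 0.887656
  V(1,+1) = exp(-r*dt) * [p_u*16.699005 + p_m*5.438457 + p_d*0.000000] = 6.301709
  V(0,+0) = exp(-r*dt) * [p_u*6.301709 + p_m*0.887656 + p_d*0.000000] = 1.612243


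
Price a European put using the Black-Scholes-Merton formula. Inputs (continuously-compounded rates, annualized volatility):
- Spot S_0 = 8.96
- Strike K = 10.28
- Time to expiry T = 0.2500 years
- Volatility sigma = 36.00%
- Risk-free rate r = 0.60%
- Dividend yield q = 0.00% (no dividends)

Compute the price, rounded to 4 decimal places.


Answer: Price = 1.5285

Derivation:
d1 = (ln(S/K) + (r - q + 0.5*sigma^2) * T) / (sigma * sqrt(T)) = -0.66516685
d2 = d1 - sigma * sqrt(T) = -0.84516685
exp(-rT) = 0.99850112; exp(-qT) = 1.00000000
P = K * exp(-rT) * N(-d2) - S_0 * exp(-qT) * N(-d1)
N(-d1) = 0.74702811; N(-d2) = 0.80099116
P = 10.2800 * 0.99850112 * 0.80099116 - 8.9600 * 1.00000000 * 0.74702811 = 1.5285


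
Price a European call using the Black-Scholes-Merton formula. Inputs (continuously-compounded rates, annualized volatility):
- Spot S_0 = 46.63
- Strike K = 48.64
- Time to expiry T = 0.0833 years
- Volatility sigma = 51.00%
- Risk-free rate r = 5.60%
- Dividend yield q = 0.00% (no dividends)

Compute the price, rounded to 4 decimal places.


Answer: Price = 1.9863

Derivation:
d1 = (ln(S/K) + (r - q + 0.5*sigma^2) * T) / (sigma * sqrt(T)) = -0.18142046
d2 = d1 - sigma * sqrt(T) = -0.32861534
exp(-rT) = 0.99534606; exp(-qT) = 1.00000000
C = S_0 * exp(-qT) * N(d1) - K * exp(-rT) * N(d2)
N(d1) = 0.42801878; N(d2) = 0.37122323
C = 46.6300 * 1.00000000 * 0.42801878 - 48.6400 * 0.99534606 * 0.37122323 = 1.9863


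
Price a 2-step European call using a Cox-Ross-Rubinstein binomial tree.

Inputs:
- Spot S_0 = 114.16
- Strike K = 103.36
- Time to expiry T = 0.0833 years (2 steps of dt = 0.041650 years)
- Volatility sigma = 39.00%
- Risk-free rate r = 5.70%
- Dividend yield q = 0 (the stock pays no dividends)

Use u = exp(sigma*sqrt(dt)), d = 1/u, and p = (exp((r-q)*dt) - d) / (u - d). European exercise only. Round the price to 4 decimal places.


Answer: Price = V(0,0) = 12.8123

Derivation:
dt = T/N = 0.041650
u = exp(sigma*sqrt(dt)) = 1.082846; d = 1/u = 0.923493
p = (exp((r-q)*dt) - d) / (u - d) = 0.495028
Discount per step: exp(-r*dt) = 0.997629
Stock lattice S(k, i) with i counting down-moves:
  k=0: S(0,0) = 114.1600
  k=1: S(1,0) = 123.6177; S(1,1) = 105.4259
  k=2: S(2,0) = 133.8589; S(2,1) = 114.1600; S(2,2) = 97.3601
Terminal payoffs V(N, i) = max(S_T - K, 0):
  V(2,0) = 30.498860; V(2,1) = 10.800000; V(2,2) = 0.000000
Backward induction: V(k, i) = exp(-r*dt) * [p * V(k+1, i) + (1-p) * V(k+1, i+1)].
  V(1,0) = exp(-r*dt) * [p*30.498860 + (1-p)*10.800000] = 20.502757
  V(1,1) = exp(-r*dt) * [p*10.800000 + (1-p)*0.000000] = 5.333626
  V(0,0) = exp(-r*dt) * [p*20.502757 + (1-p)*5.333626] = 12.812319


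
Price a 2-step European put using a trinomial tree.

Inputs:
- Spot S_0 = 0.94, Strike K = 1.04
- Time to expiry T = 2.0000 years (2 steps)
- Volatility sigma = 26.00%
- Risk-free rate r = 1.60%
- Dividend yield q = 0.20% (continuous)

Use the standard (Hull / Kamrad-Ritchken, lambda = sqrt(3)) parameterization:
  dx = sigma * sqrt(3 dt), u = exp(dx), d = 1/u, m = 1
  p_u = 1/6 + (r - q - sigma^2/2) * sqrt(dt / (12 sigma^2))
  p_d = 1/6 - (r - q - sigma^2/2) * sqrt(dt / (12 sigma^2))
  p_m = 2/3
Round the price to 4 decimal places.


dt = T/N = 1.000000; dx = sigma*sqrt(3*dt) = 0.450333
u = exp(dx) = 1.568835; d = 1/u = 0.637416
p_u = 0.144683, p_m = 0.666667, p_d = 0.188650
Discount per step: exp(-r*dt) = 0.984127
Stock lattice S(k, j) with j the centered position index:
  k=0: S(0,+0) = 0.9400
  k=1: S(1,-1) = 0.5992; S(1,+0) = 0.9400; S(1,+1) = 1.4747
  k=2: S(2,-2) = 0.3819; S(2,-1) = 0.5992; S(2,+0) = 0.9400; S(2,+1) = 1.4747; S(2,+2) = 2.3136
Terminal payoffs V(N, j) = max(K - S_T, 0):
  V(2,-2) = 0.658079; V(2,-1) = 0.440829; V(2,+0) = 0.100000; V(2,+1) = 0.000000; V(2,+2) = 0.000000
Backward induction: V(k, j) = exp(-r*dt) * [p_u * V(k+1, j+1) + p_m * V(k+1, j) + p_d * V(k+1, j-1)]
  V(1,-1) = exp(-r*dt) * [p_u*0.100000 + p_m*0.440829 + p_d*0.658079] = 0.425636
  V(1,+0) = exp(-r*dt) * [p_u*0.000000 + p_m*0.100000 + p_d*0.440829] = 0.147451
  V(1,+1) = exp(-r*dt) * [p_u*0.000000 + p_m*0.000000 + p_d*0.100000] = 0.018566
  V(0,+0) = exp(-r*dt) * [p_u*0.018566 + p_m*0.147451 + p_d*0.425636] = 0.178406

Answer: Price = V(0,0) = 0.1784


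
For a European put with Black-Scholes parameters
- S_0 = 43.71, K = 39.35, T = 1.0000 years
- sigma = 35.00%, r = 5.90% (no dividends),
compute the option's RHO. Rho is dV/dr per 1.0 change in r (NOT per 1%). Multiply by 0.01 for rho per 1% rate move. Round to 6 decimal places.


Answer: Rho = -14.261531

Derivation:
d1 = 0.6438026686; d2 = 0.2938026686
phi(d1) = 0.3242697748; exp(-qT) = 1.0000000000; exp(-rT) = 0.9427067692
N(-d2) = 0.3844543479
Rho = -K*T*exp(-rT)*N(-d2) = -39.3500 * 1.0000 * 0.9427067692 * 0.3844543479 = -14.261531


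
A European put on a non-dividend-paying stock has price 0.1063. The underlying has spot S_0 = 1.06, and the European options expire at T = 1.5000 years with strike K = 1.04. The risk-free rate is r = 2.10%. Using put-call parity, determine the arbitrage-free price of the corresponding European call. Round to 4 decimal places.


Answer: Call price = 0.1585

Derivation:
Put-call parity: C - P = S_0 * exp(-qT) - K * exp(-rT).
S_0 * exp(-qT) = 1.0600 * 1.00000000 = 1.06000000
K * exp(-rT) = 1.0400 * 0.96899096 = 1.00775059
C = P + S*exp(-qT) - K*exp(-rT)
C = 0.1063 + 1.06000000 - 1.00775059 = 0.1585


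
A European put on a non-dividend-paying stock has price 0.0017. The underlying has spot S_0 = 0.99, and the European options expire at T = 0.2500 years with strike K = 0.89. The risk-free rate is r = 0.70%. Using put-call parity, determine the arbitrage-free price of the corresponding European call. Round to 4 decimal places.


Answer: Call price = 0.1033

Derivation:
Put-call parity: C - P = S_0 * exp(-qT) - K * exp(-rT).
S_0 * exp(-qT) = 0.9900 * 1.00000000 = 0.99000000
K * exp(-rT) = 0.8900 * 0.99825153 = 0.88844386
C = P + S*exp(-qT) - K*exp(-rT)
C = 0.0017 + 0.99000000 - 0.88844386 = 0.1033
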